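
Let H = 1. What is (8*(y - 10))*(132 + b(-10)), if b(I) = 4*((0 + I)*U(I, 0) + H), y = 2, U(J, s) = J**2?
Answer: 247296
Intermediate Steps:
b(I) = 4 + 4*I**3 (b(I) = 4*((0 + I)*I**2 + 1) = 4*(I*I**2 + 1) = 4*(I**3 + 1) = 4*(1 + I**3) = 4 + 4*I**3)
(8*(y - 10))*(132 + b(-10)) = (8*(2 - 10))*(132 + (4 + 4*(-10)**3)) = (8*(-8))*(132 + (4 + 4*(-1000))) = -64*(132 + (4 - 4000)) = -64*(132 - 3996) = -64*(-3864) = 247296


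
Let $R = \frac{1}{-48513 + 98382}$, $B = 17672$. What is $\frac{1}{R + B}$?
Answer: $\frac{49869}{881284969} \approx 5.6587 \cdot 10^{-5}$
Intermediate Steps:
$R = \frac{1}{49869} \approx 2.0053 \cdot 10^{-5}$
$\frac{1}{R + B} = \frac{1}{\frac{1}{49869} + 17672} = \frac{1}{\frac{881284969}{49869}} = \frac{49869}{881284969}$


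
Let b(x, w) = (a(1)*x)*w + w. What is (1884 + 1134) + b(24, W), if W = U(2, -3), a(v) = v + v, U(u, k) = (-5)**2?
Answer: 4243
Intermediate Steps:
U(u, k) = 25
a(v) = 2*v
W = 25
b(x, w) = w + 2*w*x (b(x, w) = ((2*1)*x)*w + w = (2*x)*w + w = 2*w*x + w = w + 2*w*x)
(1884 + 1134) + b(24, W) = (1884 + 1134) + 25*(1 + 2*24) = 3018 + 25*(1 + 48) = 3018 + 25*49 = 3018 + 1225 = 4243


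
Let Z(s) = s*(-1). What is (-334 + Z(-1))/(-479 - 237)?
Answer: 333/716 ≈ 0.46508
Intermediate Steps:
Z(s) = -s
(-334 + Z(-1))/(-479 - 237) = (-334 - 1*(-1))/(-479 - 237) = (-334 + 1)/(-716) = -333*(-1/716) = 333/716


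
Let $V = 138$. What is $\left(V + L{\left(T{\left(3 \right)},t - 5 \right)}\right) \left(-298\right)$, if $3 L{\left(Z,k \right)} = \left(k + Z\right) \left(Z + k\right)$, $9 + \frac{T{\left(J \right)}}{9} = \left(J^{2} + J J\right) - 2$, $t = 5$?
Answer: $-435378$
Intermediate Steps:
$T{\left(J \right)} = -99 + 18 J^{2}$ ($T{\left(J \right)} = -81 + 9 \left(\left(J^{2} + J J\right) - 2\right) = -81 + 9 \left(\left(J^{2} + J^{2}\right) - 2\right) = -81 + 9 \left(2 J^{2} - 2\right) = -81 + 9 \left(-2 + 2 J^{2}\right) = -81 + \left(-18 + 18 J^{2}\right) = -99 + 18 J^{2}$)
$L{\left(Z,k \right)} = \frac{\left(Z + k\right)^{2}}{3}$ ($L{\left(Z,k \right)} = \frac{\left(k + Z\right) \left(Z + k\right)}{3} = \frac{\left(Z + k\right) \left(Z + k\right)}{3} = \frac{\left(Z + k\right)^{2}}{3}$)
$\left(V + L{\left(T{\left(3 \right)},t - 5 \right)}\right) \left(-298\right) = \left(138 + \frac{\left(\left(-99 + 18 \cdot 3^{2}\right) + \left(5 - 5\right)\right)^{2}}{3}\right) \left(-298\right) = \left(138 + \frac{\left(\left(-99 + 18 \cdot 9\right) + \left(5 - 5\right)\right)^{2}}{3}\right) \left(-298\right) = \left(138 + \frac{\left(\left(-99 + 162\right) + 0\right)^{2}}{3}\right) \left(-298\right) = \left(138 + \frac{\left(63 + 0\right)^{2}}{3}\right) \left(-298\right) = \left(138 + \frac{63^{2}}{3}\right) \left(-298\right) = \left(138 + \frac{1}{3} \cdot 3969\right) \left(-298\right) = \left(138 + 1323\right) \left(-298\right) = 1461 \left(-298\right) = -435378$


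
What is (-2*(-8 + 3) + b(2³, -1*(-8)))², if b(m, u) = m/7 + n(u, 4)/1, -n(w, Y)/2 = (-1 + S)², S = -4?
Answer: 73984/49 ≈ 1509.9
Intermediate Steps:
n(w, Y) = -50 (n(w, Y) = -2*(-1 - 4)² = -2*(-5)² = -2*25 = -50)
b(m, u) = -50 + m/7 (b(m, u) = m/7 - 50/1 = m*(⅐) - 50*1 = m/7 - 50 = -50 + m/7)
(-2*(-8 + 3) + b(2³, -1*(-8)))² = (-2*(-8 + 3) + (-50 + (⅐)*2³))² = (-2*(-5) + (-50 + (⅐)*8))² = (10 + (-50 + 8/7))² = (10 - 342/7)² = (-272/7)² = 73984/49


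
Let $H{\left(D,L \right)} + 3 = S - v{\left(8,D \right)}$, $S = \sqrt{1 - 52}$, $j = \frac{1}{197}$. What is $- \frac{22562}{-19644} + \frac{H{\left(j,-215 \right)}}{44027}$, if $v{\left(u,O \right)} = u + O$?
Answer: $\frac{97822417543}{85189339218} + \frac{i \sqrt{51}}{44027} \approx 1.1483 + 0.00016221 i$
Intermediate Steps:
$j = \frac{1}{197} \approx 0.0050761$
$S = i \sqrt{51}$ ($S = \sqrt{-51} = i \sqrt{51} \approx 7.1414 i$)
$v{\left(u,O \right)} = O + u$
$H{\left(D,L \right)} = -11 - D + i \sqrt{51}$ ($H{\left(D,L \right)} = -3 - \left(8 + D - i \sqrt{51}\right) = -11 - D + i \sqrt{51}$)
$- \frac{22562}{-19644} + \frac{H{\left(j,-215 \right)}}{44027} = - \frac{22562}{-19644} + \frac{-11 - \frac{1}{197} + i \sqrt{51}}{44027} = \left(-22562\right) \left(- \frac{1}{19644}\right) + \left(-11 - \frac{1}{197} + i \sqrt{51}\right) \frac{1}{44027} = \frac{11281}{9822} + \left(- \frac{2168}{197} + i \sqrt{51}\right) \frac{1}{44027} = \frac{11281}{9822} - \left(\frac{2168}{8673319} - \frac{i \sqrt{51}}{44027}\right) = \frac{97822417543}{85189339218} + \frac{i \sqrt{51}}{44027}$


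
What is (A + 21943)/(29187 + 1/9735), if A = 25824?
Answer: 465011745/284135446 ≈ 1.6366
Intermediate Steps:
(A + 21943)/(29187 + 1/9735) = (25824 + 21943)/(29187 + 1/9735) = 47767/(29187 + 1/9735) = 47767/(284135446/9735) = 47767*(9735/284135446) = 465011745/284135446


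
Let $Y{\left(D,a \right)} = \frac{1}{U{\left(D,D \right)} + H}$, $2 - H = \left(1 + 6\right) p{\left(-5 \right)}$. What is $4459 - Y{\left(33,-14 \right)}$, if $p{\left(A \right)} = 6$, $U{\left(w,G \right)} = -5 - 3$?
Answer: $\frac{214033}{48} \approx 4459.0$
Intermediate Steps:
$U{\left(w,G \right)} = -8$
$H = -40$ ($H = 2 - \left(1 + 6\right) 6 = 2 - 7 \cdot 6 = 2 - 42 = -40$)
$Y{\left(D,a \right)} = - \frac{1}{48}$ ($Y{\left(D,a \right)} = \frac{1}{-8 - 40} = \frac{1}{-48} = - \frac{1}{48}$)
$4459 - Y{\left(33,-14 \right)} = 4459 - - \frac{1}{48} = 4459 + \frac{1}{48} = \frac{214033}{48}$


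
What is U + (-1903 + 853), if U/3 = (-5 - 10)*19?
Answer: -1905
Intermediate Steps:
U = -855 (U = 3*((-5 - 10)*19) = 3*(-15*19) = 3*(-285) = -855)
U + (-1903 + 853) = -855 + (-1903 + 853) = -855 - 1050 = -1905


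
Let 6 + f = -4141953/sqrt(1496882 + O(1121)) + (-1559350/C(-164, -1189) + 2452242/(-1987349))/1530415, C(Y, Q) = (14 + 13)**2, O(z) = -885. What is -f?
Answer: 1023575764685066/170556207443055 + 4141953*sqrt(1495997)/1495997 ≈ 3392.4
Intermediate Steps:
C(Y, Q) = 729 (C(Y, Q) = 27**2 = 729)
f = -1023575764685066/170556207443055 - 4141953*sqrt(1495997)/1495997 (f = -6 + (-4141953/sqrt(1496882 - 885) + (-1559350/729 + 2452242/(-1987349))/1530415) = -6 + (-4141953*sqrt(1495997)/1495997 + (-1559350*1/729 + 2452242*(-1/1987349))*(1/1530415)) = -6 + (-4141953*sqrt(1495997)/1495997 + (-1559350/729 - 188634/152873)*(1/1530415)) = -6 + (-4141953*sqrt(1495997)/1495997 - 238520026736/111444417*1/1530415) = -6 + (-4141953*sqrt(1495997)/1495997 - 238520026736/170556207443055) = -6 + (-238520026736/170556207443055 - 4141953*sqrt(1495997)/1495997) = -1023575764685066/170556207443055 - 4141953*sqrt(1495997)/1495997 ≈ -3392.4)
-f = -(-1023575764685066/170556207443055 - 4141953*sqrt(1495997)/1495997) = 1023575764685066/170556207443055 + 4141953*sqrt(1495997)/1495997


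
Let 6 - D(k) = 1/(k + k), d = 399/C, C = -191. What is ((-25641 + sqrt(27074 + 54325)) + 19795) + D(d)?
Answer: -4660129/798 + sqrt(81399) ≈ -5554.5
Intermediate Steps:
d = -399/191 (d = 399/(-191) = 399*(-1/191) = -399/191 ≈ -2.0890)
D(k) = 6 - 1/(2*k) (D(k) = 6 - 1/(k + k) = 6 - 1/(2*k))
((-25641 + sqrt(27074 + 54325)) + 19795) + D(d) = ((-25641 + sqrt(27074 + 54325)) + 19795) + (6 - 1/(2*(-399/191))) = ((-25641 + sqrt(81399)) + 19795) + (6 - 1/2*(-191/399)) = (-5846 + sqrt(81399)) + (6 + 191/798) = (-5846 + sqrt(81399)) + 4979/798 = -4660129/798 + sqrt(81399)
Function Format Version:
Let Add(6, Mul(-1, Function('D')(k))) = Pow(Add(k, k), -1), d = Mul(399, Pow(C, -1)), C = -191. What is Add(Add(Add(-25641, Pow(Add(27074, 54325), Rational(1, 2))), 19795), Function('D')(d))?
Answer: Add(Rational(-4660129, 798), Pow(81399, Rational(1, 2))) ≈ -5554.5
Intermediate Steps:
d = Rational(-399, 191) (d = Mul(399, Pow(-191, -1)) = Mul(399, Rational(-1, 191)) = Rational(-399, 191) ≈ -2.0890)
Function('D')(k) = Add(6, Mul(Rational(-1, 2), Pow(k, -1))) (Function('D')(k) = Add(6, Mul(-1, Pow(Add(k, k), -1))) = Add(6, Mul(-1, Pow(Mul(2, k), -1))) = Add(6, Mul(-1, Mul(Rational(1, 2), Pow(k, -1)))) = Add(6, Mul(Rational(-1, 2), Pow(k, -1))))
Add(Add(Add(-25641, Pow(Add(27074, 54325), Rational(1, 2))), 19795), Function('D')(d)) = Add(Add(Add(-25641, Pow(Add(27074, 54325), Rational(1, 2))), 19795), Add(6, Mul(Rational(-1, 2), Pow(Rational(-399, 191), -1)))) = Add(Add(Add(-25641, Pow(81399, Rational(1, 2))), 19795), Add(6, Mul(Rational(-1, 2), Rational(-191, 399)))) = Add(Add(-5846, Pow(81399, Rational(1, 2))), Add(6, Rational(191, 798))) = Add(Add(-5846, Pow(81399, Rational(1, 2))), Rational(4979, 798)) = Add(Rational(-4660129, 798), Pow(81399, Rational(1, 2)))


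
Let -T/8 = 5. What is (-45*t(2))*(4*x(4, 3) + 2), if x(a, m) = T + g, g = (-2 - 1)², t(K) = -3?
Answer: -16470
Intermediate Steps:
g = 9 (g = (-3)² = 9)
T = -40 (T = -8*5 = -40)
x(a, m) = -31 (x(a, m) = -40 + 9 = -31)
(-45*t(2))*(4*x(4, 3) + 2) = (-45*(-3))*(4*(-31) + 2) = 135*(-124 + 2) = 135*(-122) = -16470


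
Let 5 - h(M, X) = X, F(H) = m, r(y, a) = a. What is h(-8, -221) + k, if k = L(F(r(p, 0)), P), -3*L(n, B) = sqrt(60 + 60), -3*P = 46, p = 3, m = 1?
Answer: 226 - 2*sqrt(30)/3 ≈ 222.35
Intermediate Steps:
F(H) = 1
h(M, X) = 5 - X
P = -46/3 (P = -1/3*46 = -46/3 ≈ -15.333)
L(n, B) = -2*sqrt(30)/3 (L(n, B) = -sqrt(60 + 60)/3 = -2*sqrt(30)/3)
k = -2*sqrt(30)/3 ≈ -3.6515
h(-8, -221) + k = (5 - 1*(-221)) - 2*sqrt(30)/3 = (5 + 221) - 2*sqrt(30)/3 = 226 - 2*sqrt(30)/3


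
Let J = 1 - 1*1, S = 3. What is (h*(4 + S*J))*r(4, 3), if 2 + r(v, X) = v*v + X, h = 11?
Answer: 748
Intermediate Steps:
r(v, X) = -2 + X + v**2 (r(v, X) = -2 + (v*v + X) = -2 + (v**2 + X) = -2 + (X + v**2) = -2 + X + v**2)
J = 0 (J = 1 - 1 = 0)
(h*(4 + S*J))*r(4, 3) = (11*(4 + 3*0))*(-2 + 3 + 4**2) = (11*(4 + 0))*(-2 + 3 + 16) = (11*4)*17 = 44*17 = 748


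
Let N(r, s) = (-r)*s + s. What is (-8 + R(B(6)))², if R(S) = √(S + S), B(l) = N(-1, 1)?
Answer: 36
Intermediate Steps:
N(r, s) = s - r*s (N(r, s) = -r*s + s = s - r*s)
B(l) = 2 (B(l) = 1*(1 - 1*(-1)) = 1*(1 + 1) = 1*2 = 2)
R(S) = √2*√S (R(S) = √(2*S) = √2*√S)
(-8 + R(B(6)))² = (-8 + √2*√2)² = (-8 + 2)² = (-6)² = 36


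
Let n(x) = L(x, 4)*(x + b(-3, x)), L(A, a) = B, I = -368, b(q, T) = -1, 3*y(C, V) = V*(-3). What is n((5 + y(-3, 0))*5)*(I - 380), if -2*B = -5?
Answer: -44880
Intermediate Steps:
y(C, V) = -V (y(C, V) = (V*(-3))/3 = (-3*V)/3 = -V)
B = 5/2 (B = -1/2*(-5) = 5/2 ≈ 2.5000)
L(A, a) = 5/2
n(x) = -5/2 + 5*x/2 (n(x) = 5*(x - 1)/2 = 5*(-1 + x)/2 = -5/2 + 5*x/2)
n((5 + y(-3, 0))*5)*(I - 380) = (-5/2 + 5*((5 - 1*0)*5)/2)*(-368 - 380) = (-5/2 + 5*((5 + 0)*5)/2)*(-748) = (-5/2 + 5*(5*5)/2)*(-748) = (-5/2 + (5/2)*25)*(-748) = (-5/2 + 125/2)*(-748) = 60*(-748) = -44880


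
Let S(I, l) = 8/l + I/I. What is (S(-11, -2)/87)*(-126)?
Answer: 126/29 ≈ 4.3448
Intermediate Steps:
S(I, l) = 1 + 8/l (S(I, l) = 8/l + 1 = 1 + 8/l)
(S(-11, -2)/87)*(-126) = (((8 - 2)/(-2))/87)*(-126) = ((-1/2*6)/87)*(-126) = ((1/87)*(-3))*(-126) = -1/29*(-126) = 126/29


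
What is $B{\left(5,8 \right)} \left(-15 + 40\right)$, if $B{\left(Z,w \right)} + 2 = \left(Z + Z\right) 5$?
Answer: $1200$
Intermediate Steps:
$B{\left(Z,w \right)} = -2 + 10 Z$ ($B{\left(Z,w \right)} = -2 + \left(Z + Z\right) 5 = -2 + 2 Z 5 = -2 + 10 Z$)
$B{\left(5,8 \right)} \left(-15 + 40\right) = \left(-2 + 10 \cdot 5\right) \left(-15 + 40\right) = \left(-2 + 50\right) 25 = 48 \cdot 25 = 1200$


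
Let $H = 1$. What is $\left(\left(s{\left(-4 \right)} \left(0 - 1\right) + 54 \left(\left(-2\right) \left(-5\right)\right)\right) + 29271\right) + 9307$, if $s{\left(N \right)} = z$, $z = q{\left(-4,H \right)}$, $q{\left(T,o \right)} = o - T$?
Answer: $39113$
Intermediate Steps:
$z = 5$ ($z = 1 - -4 = 1 + 4 = 5$)
$s{\left(N \right)} = 5$
$\left(\left(s{\left(-4 \right)} \left(0 - 1\right) + 54 \left(\left(-2\right) \left(-5\right)\right)\right) + 29271\right) + 9307 = \left(\left(5 \left(0 - 1\right) + 54 \left(\left(-2\right) \left(-5\right)\right)\right) + 29271\right) + 9307 = \left(\left(5 \left(-1\right) + 54 \cdot 10\right) + 29271\right) + 9307 = \left(\left(-5 + 540\right) + 29271\right) + 9307 = \left(535 + 29271\right) + 9307 = 29806 + 9307 = 39113$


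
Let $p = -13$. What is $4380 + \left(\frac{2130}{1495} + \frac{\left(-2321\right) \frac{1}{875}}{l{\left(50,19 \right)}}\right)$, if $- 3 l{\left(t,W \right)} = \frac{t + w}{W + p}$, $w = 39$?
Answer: $\frac{102032323872}{23284625} \approx 4382.0$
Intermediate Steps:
$l{\left(t,W \right)} = - \frac{39 + t}{3 \left(-13 + W\right)}$ ($l{\left(t,W \right)} = - \frac{\left(t + 39\right) \frac{1}{W - 13}}{3} = - \frac{\left(39 + t\right) \frac{1}{-13 + W}}{3} = - \frac{\frac{1}{-13 + W} \left(39 + t\right)}{3} = - \frac{39 + t}{3 \left(-13 + W\right)}$)
$4380 + \left(\frac{2130}{1495} + \frac{\left(-2321\right) \frac{1}{875}}{l{\left(50,19 \right)}}\right) = 4380 + \left(\frac{2130}{1495} + \frac{\left(-2321\right) \frac{1}{875}}{\frac{1}{3} \frac{1}{-13 + 19} \left(-39 - 50\right)}\right) = 4380 + \left(2130 \cdot \frac{1}{1495} + \frac{\left(-2321\right) \frac{1}{875}}{\frac{1}{3} \cdot \frac{1}{6} \left(-39 - 50\right)}\right) = 4380 + \left(\frac{426}{299} - \frac{2321}{875 \cdot \frac{1}{3} \cdot \frac{1}{6} \left(-89\right)}\right) = 4380 + \left(\frac{426}{299} - \frac{2321}{875 \left(- \frac{89}{18}\right)}\right) = 4380 + \left(\frac{426}{299} - - \frac{41778}{77875}\right) = 4380 + \left(\frac{426}{299} + \frac{41778}{77875}\right) = 4380 + \frac{45666372}{23284625} = \frac{102032323872}{23284625}$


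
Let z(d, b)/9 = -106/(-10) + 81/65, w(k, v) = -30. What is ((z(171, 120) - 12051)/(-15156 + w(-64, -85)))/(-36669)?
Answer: -17253/804346738 ≈ -2.1450e-5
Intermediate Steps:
z(d, b) = 1386/13 (z(d, b) = 9*(-106/(-10) + 81/65) = 9*(-106*(-⅒) + 81*(1/65)) = 9*(53/5 + 81/65) = 9*(154/13) = 1386/13)
((z(171, 120) - 12051)/(-15156 + w(-64, -85)))/(-36669) = ((1386/13 - 12051)/(-15156 - 30))/(-36669) = -155277/13/(-15186)*(-1/36669) = -155277/13*(-1/15186)*(-1/36669) = (51759/65806)*(-1/36669) = -17253/804346738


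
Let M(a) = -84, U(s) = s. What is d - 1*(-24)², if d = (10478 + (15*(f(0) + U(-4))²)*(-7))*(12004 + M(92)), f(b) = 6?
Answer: 119890784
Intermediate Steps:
d = 119891360 (d = (10478 + (15*(6 - 4)²)*(-7))*(12004 - 84) = (10478 + (15*2²)*(-7))*11920 = (10478 + (15*4)*(-7))*11920 = (10478 + 60*(-7))*11920 = (10478 - 420)*11920 = 10058*11920 = 119891360)
d - 1*(-24)² = 119891360 - 1*(-24)² = 119891360 - 1*576 = 119891360 - 576 = 119890784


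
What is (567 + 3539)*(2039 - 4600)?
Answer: -10515466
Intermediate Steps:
(567 + 3539)*(2039 - 4600) = 4106*(-2561) = -10515466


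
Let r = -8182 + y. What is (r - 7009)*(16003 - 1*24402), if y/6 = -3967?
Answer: 327502207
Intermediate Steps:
y = -23802 (y = 6*(-3967) = -23802)
r = -31984 (r = -8182 - 23802 = -31984)
(r - 7009)*(16003 - 1*24402) = (-31984 - 7009)*(16003 - 1*24402) = -38993*(16003 - 24402) = -38993*(-8399) = 327502207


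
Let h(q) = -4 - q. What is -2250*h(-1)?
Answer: 6750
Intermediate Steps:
-2250*h(-1) = -2250*(-4 - 1*(-1)) = -2250*(-4 + 1) = -2250*(-3) = 6750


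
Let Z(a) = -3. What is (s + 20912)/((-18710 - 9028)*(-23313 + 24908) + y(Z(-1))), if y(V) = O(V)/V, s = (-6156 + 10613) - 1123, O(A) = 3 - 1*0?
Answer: -24246/44242111 ≈ -0.00054803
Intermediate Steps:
O(A) = 3 (O(A) = 3 + 0 = 3)
s = 3334 (s = 4457 - 1123 = 3334)
y(V) = 3/V
(s + 20912)/((-18710 - 9028)*(-23313 + 24908) + y(Z(-1))) = (3334 + 20912)/((-18710 - 9028)*(-23313 + 24908) + 3/(-3)) = 24246/(-27738*1595 + 3*(-⅓)) = 24246/(-44242110 - 1) = 24246/(-44242111) = 24246*(-1/44242111) = -24246/44242111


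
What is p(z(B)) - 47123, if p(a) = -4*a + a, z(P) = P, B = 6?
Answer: -47141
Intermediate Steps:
p(a) = -3*a
p(z(B)) - 47123 = -3*6 - 47123 = -18 - 47123 = -47141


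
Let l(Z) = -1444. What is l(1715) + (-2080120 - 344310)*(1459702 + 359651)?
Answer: -4410893995234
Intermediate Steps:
l(1715) + (-2080120 - 344310)*(1459702 + 359651) = -1444 + (-2080120 - 344310)*(1459702 + 359651) = -1444 - 2424430*1819353 = -1444 - 4410893993790 = -4410893995234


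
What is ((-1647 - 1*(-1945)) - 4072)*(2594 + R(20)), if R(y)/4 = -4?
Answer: -9729372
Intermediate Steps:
R(y) = -16 (R(y) = 4*(-4) = -16)
((-1647 - 1*(-1945)) - 4072)*(2594 + R(20)) = ((-1647 - 1*(-1945)) - 4072)*(2594 - 16) = ((-1647 + 1945) - 4072)*2578 = (298 - 4072)*2578 = -3774*2578 = -9729372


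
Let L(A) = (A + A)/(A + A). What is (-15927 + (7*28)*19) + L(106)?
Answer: -12202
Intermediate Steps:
L(A) = 1 (L(A) = (2*A)/((2*A)) = (2*A)*(1/(2*A)) = 1)
(-15927 + (7*28)*19) + L(106) = (-15927 + (7*28)*19) + 1 = (-15927 + 196*19) + 1 = (-15927 + 3724) + 1 = -12203 + 1 = -12202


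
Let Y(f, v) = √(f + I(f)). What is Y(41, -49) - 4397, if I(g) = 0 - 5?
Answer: -4391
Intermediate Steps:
I(g) = -5
Y(f, v) = √(-5 + f) (Y(f, v) = √(f - 5) = √(-5 + f))
Y(41, -49) - 4397 = √(-5 + 41) - 4397 = √36 - 4397 = 6 - 4397 = -4391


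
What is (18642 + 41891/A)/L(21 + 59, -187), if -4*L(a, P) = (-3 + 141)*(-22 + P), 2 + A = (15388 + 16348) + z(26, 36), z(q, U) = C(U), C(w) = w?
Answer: 25752097/9959895 ≈ 2.5856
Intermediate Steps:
z(q, U) = U
A = 31770 (A = -2 + ((15388 + 16348) + 36) = -2 + (31736 + 36) = -2 + 31772 = 31770)
L(a, P) = 759 - 69*P/2 (L(a, P) = -(-3 + 141)*(-22 + P)/4 = -69*(-22 + P)/2 = -(-3036 + 138*P)/4 = 759 - 69*P/2)
(18642 + 41891/A)/L(21 + 59, -187) = (18642 + 41891/31770)/(759 - 69/2*(-187)) = (18642 + 41891*(1/31770))/(759 + 12903/2) = (18642 + 41891/31770)/(14421/2) = (592298231/31770)*(2/14421) = 25752097/9959895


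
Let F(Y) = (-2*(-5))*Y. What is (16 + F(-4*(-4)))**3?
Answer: 5451776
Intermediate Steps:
F(Y) = 10*Y
(16 + F(-4*(-4)))**3 = (16 + 10*(-4*(-4)))**3 = (16 + 10*16)**3 = (16 + 160)**3 = 176**3 = 5451776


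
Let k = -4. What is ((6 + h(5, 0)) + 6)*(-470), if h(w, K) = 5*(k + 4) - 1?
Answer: -5170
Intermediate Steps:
h(w, K) = -1 (h(w, K) = 5*(-4 + 4) - 1 = 5*0 - 1 = 0 - 1 = -1)
((6 + h(5, 0)) + 6)*(-470) = ((6 - 1) + 6)*(-470) = (5 + 6)*(-470) = 11*(-470) = -5170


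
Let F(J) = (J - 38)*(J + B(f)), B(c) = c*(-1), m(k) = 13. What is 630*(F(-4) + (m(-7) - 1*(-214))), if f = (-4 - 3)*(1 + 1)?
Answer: -121590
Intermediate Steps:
f = -14 (f = -7*2 = -14)
B(c) = -c
F(J) = (-38 + J)*(14 + J) (F(J) = (J - 38)*(J - 1*(-14)) = (-38 + J)*(J + 14) = (-38 + J)*(14 + J))
630*(F(-4) + (m(-7) - 1*(-214))) = 630*((-532 + (-4)² - 24*(-4)) + (13 - 1*(-214))) = 630*((-532 + 16 + 96) + (13 + 214)) = 630*(-420 + 227) = 630*(-193) = -121590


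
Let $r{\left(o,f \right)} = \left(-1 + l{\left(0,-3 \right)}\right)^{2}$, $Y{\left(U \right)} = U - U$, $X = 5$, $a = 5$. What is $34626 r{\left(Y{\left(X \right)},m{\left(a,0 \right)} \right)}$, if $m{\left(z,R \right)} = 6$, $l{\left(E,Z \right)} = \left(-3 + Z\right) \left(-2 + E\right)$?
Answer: $4189746$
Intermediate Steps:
$Y{\left(U \right)} = 0$
$r{\left(o,f \right)} = 121$ ($r{\left(o,f \right)} = \left(-1 + \left(6 - 0 - -6 + 0 \left(-3\right)\right)\right)^{2} = \left(-1 + \left(6 + 0 + 6 + 0\right)\right)^{2} = \left(-1 + 12\right)^{2} = 11^{2} = 121$)
$34626 r{\left(Y{\left(X \right)},m{\left(a,0 \right)} \right)} = 34626 \cdot 121 = 4189746$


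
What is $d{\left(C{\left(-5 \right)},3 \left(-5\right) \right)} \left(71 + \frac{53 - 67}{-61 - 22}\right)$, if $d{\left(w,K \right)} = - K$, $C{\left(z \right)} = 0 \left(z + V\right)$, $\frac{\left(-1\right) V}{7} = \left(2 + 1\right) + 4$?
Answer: $\frac{88605}{83} \approx 1067.5$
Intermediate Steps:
$V = -49$ ($V = - 7 \left(\left(2 + 1\right) + 4\right) = - 7 \left(3 + 4\right) = \left(-7\right) 7 = -49$)
$C{\left(z \right)} = 0$ ($C{\left(z \right)} = 0 \left(z - 49\right) = 0 \left(-49 + z\right) = 0$)
$d{\left(C{\left(-5 \right)},3 \left(-5\right) \right)} \left(71 + \frac{53 - 67}{-61 - 22}\right) = - 3 \left(-5\right) \left(71 + \frac{53 - 67}{-61 - 22}\right) = \left(-1\right) \left(-15\right) \left(71 - \frac{14}{-83}\right) = 15 \left(71 - - \frac{14}{83}\right) = 15 \left(71 + \frac{14}{83}\right) = 15 \cdot \frac{5907}{83} = \frac{88605}{83}$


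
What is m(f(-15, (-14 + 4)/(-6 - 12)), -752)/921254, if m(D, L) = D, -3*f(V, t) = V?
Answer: 5/921254 ≈ 5.4274e-6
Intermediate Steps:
f(V, t) = -V/3
m(f(-15, (-14 + 4)/(-6 - 12)), -752)/921254 = -⅓*(-15)/921254 = 5*(1/921254) = 5/921254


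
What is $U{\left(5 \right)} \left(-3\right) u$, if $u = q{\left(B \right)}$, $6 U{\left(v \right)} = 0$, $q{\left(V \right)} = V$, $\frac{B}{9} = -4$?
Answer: $0$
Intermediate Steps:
$B = -36$ ($B = 9 \left(-4\right) = -36$)
$U{\left(v \right)} = 0$ ($U{\left(v \right)} = \frac{1}{6} \cdot 0 = 0$)
$u = -36$
$U{\left(5 \right)} \left(-3\right) u = 0 \left(-3\right) \left(-36\right) = 0 \left(-36\right) = 0$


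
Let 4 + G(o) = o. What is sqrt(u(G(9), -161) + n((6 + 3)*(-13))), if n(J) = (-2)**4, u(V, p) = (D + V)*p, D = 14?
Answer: I*sqrt(3043) ≈ 55.163*I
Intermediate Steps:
G(o) = -4 + o
u(V, p) = p*(14 + V) (u(V, p) = (14 + V)*p = p*(14 + V))
n(J) = 16
sqrt(u(G(9), -161) + n((6 + 3)*(-13))) = sqrt(-161*(14 + (-4 + 9)) + 16) = sqrt(-161*(14 + 5) + 16) = sqrt(-161*19 + 16) = sqrt(-3059 + 16) = sqrt(-3043) = I*sqrt(3043)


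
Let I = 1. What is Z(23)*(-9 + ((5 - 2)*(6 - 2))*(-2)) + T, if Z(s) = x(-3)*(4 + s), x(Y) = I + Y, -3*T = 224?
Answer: 5122/3 ≈ 1707.3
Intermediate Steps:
T = -224/3 (T = -⅓*224 = -224/3 ≈ -74.667)
x(Y) = 1 + Y
Z(s) = -8 - 2*s (Z(s) = (1 - 3)*(4 + s) = -2*(4 + s) = -8 - 2*s)
Z(23)*(-9 + ((5 - 2)*(6 - 2))*(-2)) + T = (-8 - 2*23)*(-9 + ((5 - 2)*(6 - 2))*(-2)) - 224/3 = (-8 - 46)*(-9 + (3*4)*(-2)) - 224/3 = -54*(-9 + 12*(-2)) - 224/3 = -54*(-9 - 24) - 224/3 = -54*(-33) - 224/3 = 1782 - 224/3 = 5122/3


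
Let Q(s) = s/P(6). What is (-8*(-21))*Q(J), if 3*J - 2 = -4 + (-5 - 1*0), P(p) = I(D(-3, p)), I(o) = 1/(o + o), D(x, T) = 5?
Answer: -3920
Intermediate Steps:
I(o) = 1/(2*o)
P(p) = 1/10 (P(p) = (1/2)/5 = (1/2)*(1/5) = 1/10)
J = -7/3 (J = 2/3 + (-4 + (-5 - 1*0))/3 = 2/3 + (-4 + (-5 + 0))/3 = 2/3 + (-4 - 5)/3 = 2/3 + (1/3)*(-9) = 2/3 - 3 = -7/3 ≈ -2.3333)
Q(s) = 10*s (Q(s) = s/(1/10) = s*10 = 10*s)
(-8*(-21))*Q(J) = (-8*(-21))*(10*(-7/3)) = 168*(-70/3) = -3920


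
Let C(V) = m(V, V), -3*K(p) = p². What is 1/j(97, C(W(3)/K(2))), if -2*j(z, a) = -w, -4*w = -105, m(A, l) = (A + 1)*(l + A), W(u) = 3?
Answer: 8/105 ≈ 0.076190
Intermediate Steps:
K(p) = -p²/3
m(A, l) = (1 + A)*(A + l)
C(V) = 2*V + 2*V² (C(V) = V + V + V² + V*V = V + V + V² + V² = 2*V + 2*V²)
w = 105/4 (w = -¼*(-105) = 105/4 ≈ 26.250)
j(z, a) = 105/8 (j(z, a) = -(-1)*105/(2*4) = -½*(-105/4) = 105/8)
1/j(97, C(W(3)/K(2))) = 1/(105/8) = 8/105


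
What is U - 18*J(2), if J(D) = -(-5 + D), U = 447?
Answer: 393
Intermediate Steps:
J(D) = 5 - D
U - 18*J(2) = 447 - 18*(5 - 1*2) = 447 - 18*(5 - 2) = 447 - 18*3 = 447 - 1*54 = 447 - 54 = 393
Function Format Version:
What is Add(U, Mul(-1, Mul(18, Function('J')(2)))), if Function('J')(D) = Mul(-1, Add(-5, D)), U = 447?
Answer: 393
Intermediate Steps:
Function('J')(D) = Add(5, Mul(-1, D))
Add(U, Mul(-1, Mul(18, Function('J')(2)))) = Add(447, Mul(-1, Mul(18, Add(5, Mul(-1, 2))))) = Add(447, Mul(-1, Mul(18, Add(5, -2)))) = Add(447, Mul(-1, Mul(18, 3))) = Add(447, Mul(-1, 54)) = Add(447, -54) = 393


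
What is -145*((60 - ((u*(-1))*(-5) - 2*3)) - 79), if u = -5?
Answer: -1740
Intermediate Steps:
-145*((60 - ((u*(-1))*(-5) - 2*3)) - 79) = -145*((60 - (-5*(-1)*(-5) - 2*3)) - 79) = -145*((60 - (5*(-5) - 6)) - 79) = -145*((60 - (-25 - 6)) - 79) = -145*((60 - 1*(-31)) - 79) = -145*((60 + 31) - 79) = -145*(91 - 79) = -145*12 = -1740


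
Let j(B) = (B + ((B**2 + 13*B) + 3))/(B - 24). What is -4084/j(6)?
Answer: 24504/41 ≈ 597.66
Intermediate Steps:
j(B) = (3 + B**2 + 14*B)/(-24 + B) (j(B) = (B + (3 + B**2 + 13*B))/(-24 + B) = (3 + B**2 + 14*B)/(-24 + B))
-4084/j(6) = -4084*(-24 + 6)/(3 + 6**2 + 14*6) = -4084*(-18/(3 + 36 + 84)) = -4084/((-1/18*123)) = -4084/(-41/6) = -4084*(-6/41) = 24504/41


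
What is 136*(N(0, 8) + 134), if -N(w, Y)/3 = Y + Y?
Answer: 11696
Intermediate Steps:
N(w, Y) = -6*Y (N(w, Y) = -3*(Y + Y) = -6*Y)
136*(N(0, 8) + 134) = 136*(-6*8 + 134) = 136*(-48 + 134) = 136*86 = 11696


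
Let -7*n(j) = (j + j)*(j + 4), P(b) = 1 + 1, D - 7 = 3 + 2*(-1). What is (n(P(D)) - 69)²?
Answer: 257049/49 ≈ 5245.9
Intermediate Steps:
D = 8 (D = 7 + (3 + 2*(-1)) = 7 + (3 - 2) = 7 + 1 = 8)
P(b) = 2
n(j) = -2*j*(4 + j)/7 (n(j) = -(j + j)*(j + 4)/7 = -2*j*(4 + j)/7)
(n(P(D)) - 69)² = (-2/7*2*(4 + 2) - 69)² = (-2/7*2*6 - 69)² = (-24/7 - 69)² = (-507/7)² = 257049/49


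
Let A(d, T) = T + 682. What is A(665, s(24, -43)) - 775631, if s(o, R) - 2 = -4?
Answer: -774951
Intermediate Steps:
s(o, R) = -2 (s(o, R) = 2 - 4 = -2)
A(d, T) = 682 + T
A(665, s(24, -43)) - 775631 = (682 - 2) - 775631 = 680 - 775631 = -774951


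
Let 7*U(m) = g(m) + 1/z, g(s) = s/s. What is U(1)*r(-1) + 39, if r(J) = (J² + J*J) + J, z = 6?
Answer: 235/6 ≈ 39.167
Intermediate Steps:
r(J) = J + 2*J² (r(J) = (J² + J²) + J = 2*J² + J = J + 2*J²)
g(s) = 1
U(m) = ⅙ (U(m) = (1 + 1/6)/7 = (1 + ⅙)/7 = (⅐)*(7/6) = ⅙)
U(1)*r(-1) + 39 = (-(1 + 2*(-1)))/6 + 39 = (-(1 - 2))/6 + 39 = (-1*(-1))/6 + 39 = (⅙)*1 + 39 = ⅙ + 39 = 235/6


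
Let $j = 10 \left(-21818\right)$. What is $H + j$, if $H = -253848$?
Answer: $-472028$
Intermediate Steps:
$j = -218180$
$H + j = -253848 - 218180 = -472028$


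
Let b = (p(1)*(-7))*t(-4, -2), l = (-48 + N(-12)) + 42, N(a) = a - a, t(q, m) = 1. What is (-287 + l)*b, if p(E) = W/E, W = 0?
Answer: 0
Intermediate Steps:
p(E) = 0 (p(E) = 0/E = 0)
N(a) = 0
l = -6 (l = (-48 + 0) + 42 = -48 + 42 = -6)
b = 0 (b = (0*(-7))*1 = 0*1 = 0)
(-287 + l)*b = (-287 - 6)*0 = -293*0 = 0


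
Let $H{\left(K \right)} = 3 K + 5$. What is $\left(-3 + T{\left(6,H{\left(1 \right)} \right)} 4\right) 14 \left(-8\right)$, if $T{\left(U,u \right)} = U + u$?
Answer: $-5936$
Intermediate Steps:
$H{\left(K \right)} = 5 + 3 K$
$\left(-3 + T{\left(6,H{\left(1 \right)} \right)} 4\right) 14 \left(-8\right) = \left(-3 + \left(6 + \left(5 + 3 \cdot 1\right)\right) 4\right) 14 \left(-8\right) = \left(-3 + \left(6 + \left(5 + 3\right)\right) 4\right) 14 \left(-8\right) = \left(-3 + \left(6 + 8\right) 4\right) 14 \left(-8\right) = \left(-3 + 14 \cdot 4\right) 14 \left(-8\right) = \left(-3 + 56\right) 14 \left(-8\right) = 53 \cdot 14 \left(-8\right) = 742 \left(-8\right) = -5936$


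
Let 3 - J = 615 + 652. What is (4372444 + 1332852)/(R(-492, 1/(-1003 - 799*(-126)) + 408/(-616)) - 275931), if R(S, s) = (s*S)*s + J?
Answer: -2965739278360807872/144204297942336365 ≈ -20.566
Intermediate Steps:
J = -1264 (J = 3 - (615 + 652) = 3 - 1*1267 = 3 - 1267 = -1264)
R(S, s) = -1264 + S*s**2 (R(S, s) = (s*S)*s - 1264 = (S*s)*s - 1264 = S*s**2 - 1264 = -1264 + S*s**2)
(4372444 + 1332852)/(R(-492, 1/(-1003 - 799*(-126)) + 408/(-616)) - 275931) = (4372444 + 1332852)/((-1264 - 492*(1/(-1003 - 799*(-126)) + 408/(-616))**2) - 275931) = 5705296/((-1264 - 492*(-1/126/(-1802) + 408*(-1/616))**2) - 275931) = 5705296/((-1264 - 492*(-1/1802*(-1/126) - 51/77)**2) - 275931) = 5705296/((-1264 - 492*(1/227052 - 51/77)**2) - 275931) = 5705296/((-1264 - 492*(-1654225/2497572)**2) - 275931) = 5705296/((-1264 - 492*2736460350625/6237865895184) - 275931) = 5705296/((-1264 - 112194874375625/519822157932) - 275931) = 5705296/(-769250082001673/519822157932 - 275931) = 5705296/(-144204297942336365/519822157932) = 5705296*(-519822157932/144204297942336365) = -2965739278360807872/144204297942336365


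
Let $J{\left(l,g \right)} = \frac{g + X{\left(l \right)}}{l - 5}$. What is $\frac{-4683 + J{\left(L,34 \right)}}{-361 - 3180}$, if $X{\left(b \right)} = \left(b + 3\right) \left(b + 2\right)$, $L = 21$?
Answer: $\frac{37171}{28328} \approx 1.3122$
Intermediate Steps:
$X{\left(b \right)} = \left(2 + b\right) \left(3 + b\right)$ ($X{\left(b \right)} = \left(3 + b\right) \left(2 + b\right) = \left(2 + b\right) \left(3 + b\right)$)
$J{\left(l,g \right)} = \frac{6 + g + l^{2} + 5 l}{-5 + l}$ ($J{\left(l,g \right)} = \frac{g + \left(6 + l^{2} + 5 l\right)}{l - 5} = \frac{6 + g + l^{2} + 5 l}{-5 + l}$)
$\frac{-4683 + J{\left(L,34 \right)}}{-361 - 3180} = \frac{-4683 + \frac{6 + 34 + 21^{2} + 5 \cdot 21}{-5 + 21}}{-361 - 3180} = \frac{-4683 + \frac{6 + 34 + 441 + 105}{16}}{-3541} = \left(-4683 + \frac{1}{16} \cdot 586\right) \left(- \frac{1}{3541}\right) = \left(-4683 + \frac{293}{8}\right) \left(- \frac{1}{3541}\right) = \left(- \frac{37171}{8}\right) \left(- \frac{1}{3541}\right) = \frac{37171}{28328}$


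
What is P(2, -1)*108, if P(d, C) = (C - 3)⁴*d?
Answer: 55296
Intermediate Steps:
P(d, C) = d*(-3 + C)⁴ (P(d, C) = (-3 + C)⁴*d = d*(-3 + C)⁴)
P(2, -1)*108 = (2*(-3 - 1)⁴)*108 = (2*(-4)⁴)*108 = (2*256)*108 = 512*108 = 55296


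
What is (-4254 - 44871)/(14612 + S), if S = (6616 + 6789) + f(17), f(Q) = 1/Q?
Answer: -167025/95258 ≈ -1.7534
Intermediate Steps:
S = 227886/17 (S = (6616 + 6789) + 1/17 = 13405 + 1/17 = 227886/17 ≈ 13405.)
(-4254 - 44871)/(14612 + S) = (-4254 - 44871)/(14612 + 227886/17) = -49125/476290/17 = -49125*17/476290 = -167025/95258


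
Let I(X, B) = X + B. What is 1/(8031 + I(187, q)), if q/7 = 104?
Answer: 1/8946 ≈ 0.00011178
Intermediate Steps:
q = 728 (q = 7*104 = 728)
I(X, B) = B + X
1/(8031 + I(187, q)) = 1/(8031 + (728 + 187)) = 1/(8031 + 915) = 1/8946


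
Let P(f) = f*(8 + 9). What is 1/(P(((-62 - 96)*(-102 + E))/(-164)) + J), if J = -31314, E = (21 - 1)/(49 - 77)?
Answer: -574/18939853 ≈ -3.0306e-5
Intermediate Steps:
E = -5/7 (E = 20/(-28) = 20*(-1/28) = -5/7 ≈ -0.71429)
P(f) = 17*f (P(f) = f*17 = 17*f)
1/(P(((-62 - 96)*(-102 + E))/(-164)) + J) = 1/(17*(((-62 - 96)*(-102 - 5/7))/(-164)) - 31314) = 1/(17*(-158*(-719/7)*(-1/164)) - 31314) = 1/(17*((113602/7)*(-1/164)) - 31314) = 1/(17*(-56801/574) - 31314) = 1/(-965617/574 - 31314) = 1/(-18939853/574) = -574/18939853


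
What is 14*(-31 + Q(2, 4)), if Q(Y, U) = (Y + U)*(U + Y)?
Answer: 70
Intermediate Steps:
Q(Y, U) = (U + Y)² (Q(Y, U) = (U + Y)*(U + Y) = (U + Y)²)
14*(-31 + Q(2, 4)) = 14*(-31 + (4 + 2)²) = 14*(-31 + 6²) = 14*(-31 + 36) = 14*5 = 70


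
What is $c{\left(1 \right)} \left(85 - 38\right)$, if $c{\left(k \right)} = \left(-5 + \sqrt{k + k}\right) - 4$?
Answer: $-423 + 47 \sqrt{2} \approx -356.53$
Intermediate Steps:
$c{\left(k \right)} = -9 + \sqrt{2} \sqrt{k}$ ($c{\left(k \right)} = \left(-5 + \sqrt{2 k}\right) - 4 = \left(-5 + \sqrt{2} \sqrt{k}\right) - 4 = -9 + \sqrt{2} \sqrt{k}$)
$c{\left(1 \right)} \left(85 - 38\right) = \left(-9 + \sqrt{2} \sqrt{1}\right) \left(85 - 38\right) = \left(-9 + \sqrt{2} \cdot 1\right) 47 = \left(-9 + \sqrt{2}\right) 47 = -423 + 47 \sqrt{2}$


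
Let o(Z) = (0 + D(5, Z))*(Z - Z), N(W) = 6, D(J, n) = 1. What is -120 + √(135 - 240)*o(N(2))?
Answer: -120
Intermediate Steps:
o(Z) = 0 (o(Z) = (0 + 1)*(Z - Z) = 1*0 = 0)
-120 + √(135 - 240)*o(N(2)) = -120 + √(135 - 240)*0 = -120 + √(-105)*0 = -120 + (I*√105)*0 = -120 + 0 = -120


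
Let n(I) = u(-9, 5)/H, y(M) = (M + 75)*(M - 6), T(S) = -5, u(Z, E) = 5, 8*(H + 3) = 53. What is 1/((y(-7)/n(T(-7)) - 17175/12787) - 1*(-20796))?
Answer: 127870/2577060887 ≈ 4.9619e-5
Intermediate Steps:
H = 29/8 (H = -3 + (1/8)*53 = -3 + 53/8 = 29/8 ≈ 3.6250)
y(M) = (-6 + M)*(75 + M) (y(M) = (75 + M)*(-6 + M) = (-6 + M)*(75 + M))
n(I) = 40/29 (n(I) = 5/(29/8) = 5*(8/29) = 40/29)
1/((y(-7)/n(T(-7)) - 17175/12787) - 1*(-20796)) = 1/(((-450 + (-7)**2 + 69*(-7))/(40/29) - 17175/12787) - 1*(-20796)) = 1/(((-450 + 49 - 483)*(29/40) - 17175*1/12787) + 20796) = 1/((-884*29/40 - 17175/12787) + 20796) = 1/((-6409/10 - 17175/12787) + 20796) = 1/(-82123633/127870 + 20796) = 1/(2577060887/127870) = 127870/2577060887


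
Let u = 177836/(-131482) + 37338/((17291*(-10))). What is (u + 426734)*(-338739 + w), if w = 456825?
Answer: 286404925880694594186/5683638155 ≈ 5.0391e+10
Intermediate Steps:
u = -8914724419/5683638155 (u = 177836*(-1/131482) + 37338/(-172910) = -88918/65741 + 37338*(-1/172910) = -88918/65741 - 18669/86455 = -8914724419/5683638155 ≈ -1.5685)
(u + 426734)*(-338739 + w) = (-8914724419/5683638155 + 426734)*(-338739 + 456825) = (2425392729711351/5683638155)*118086 = 286404925880694594186/5683638155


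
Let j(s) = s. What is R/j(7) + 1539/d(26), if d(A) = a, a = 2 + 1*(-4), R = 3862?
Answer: -3049/14 ≈ -217.79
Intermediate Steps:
a = -2 (a = 2 - 4 = -2)
d(A) = -2
R/j(7) + 1539/d(26) = 3862/7 + 1539/(-2) = 3862*(⅐) + 1539*(-½) = 3862/7 - 1539/2 = -3049/14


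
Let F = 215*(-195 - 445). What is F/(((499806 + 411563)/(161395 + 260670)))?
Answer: -1873424000/29399 ≈ -63724.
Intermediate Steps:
F = -137600 (F = 215*(-640) = -137600)
F/(((499806 + 411563)/(161395 + 260670))) = -137600*(161395 + 260670)/(499806 + 411563) = -137600/(911369/422065) = -137600/(911369*(1/422065)) = -137600/29399/13615 = -137600*13615/29399 = -1873424000/29399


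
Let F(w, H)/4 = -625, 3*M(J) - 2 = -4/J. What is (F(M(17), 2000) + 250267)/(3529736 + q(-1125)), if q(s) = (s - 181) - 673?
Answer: 82589/1175919 ≈ 0.070234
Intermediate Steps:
M(J) = ⅔ - 4/(3*J) (M(J) = ⅔ + (-4/J)/3 = ⅔ - 4/(3*J))
q(s) = -854 + s (q(s) = (-181 + s) - 673 = -854 + s)
F(w, H) = -2500 (F(w, H) = 4*(-625) = -2500)
(F(M(17), 2000) + 250267)/(3529736 + q(-1125)) = (-2500 + 250267)/(3529736 + (-854 - 1125)) = 247767/(3529736 - 1979) = 247767/3527757 = 247767*(1/3527757) = 82589/1175919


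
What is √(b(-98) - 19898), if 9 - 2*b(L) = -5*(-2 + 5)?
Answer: I*√19886 ≈ 141.02*I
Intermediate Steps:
b(L) = 12 (b(L) = 9/2 - (-5)*(-2 + 5)/2 = 9/2 - (-5)*3/2 = 9/2 - ½*(-15) = 9/2 + 15/2 = 12)
√(b(-98) - 19898) = √(12 - 19898) = √(-19886) = I*√19886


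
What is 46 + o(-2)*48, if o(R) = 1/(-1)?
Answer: -2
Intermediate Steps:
o(R) = -1
46 + o(-2)*48 = 46 - 1*48 = 46 - 48 = -2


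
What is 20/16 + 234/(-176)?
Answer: -7/88 ≈ -0.079545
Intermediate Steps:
20/16 + 234/(-176) = 20*(1/16) + 234*(-1/176) = 5/4 - 117/88 = -7/88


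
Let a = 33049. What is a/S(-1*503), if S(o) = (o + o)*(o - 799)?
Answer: 33049/1309812 ≈ 0.025232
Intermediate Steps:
S(o) = 2*o*(-799 + o) (S(o) = (2*o)*(-799 + o) = 2*o*(-799 + o))
a/S(-1*503) = 33049/((2*(-1*503)*(-799 - 1*503))) = 33049/((2*(-503)*(-799 - 503))) = 33049/((2*(-503)*(-1302))) = 33049/1309812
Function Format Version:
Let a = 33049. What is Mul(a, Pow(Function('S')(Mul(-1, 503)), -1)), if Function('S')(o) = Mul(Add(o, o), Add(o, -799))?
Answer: Rational(33049, 1309812) ≈ 0.025232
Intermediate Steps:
Function('S')(o) = Mul(2, o, Add(-799, o)) (Function('S')(o) = Mul(Mul(2, o), Add(-799, o)) = Mul(2, o, Add(-799, o)))
Mul(a, Pow(Function('S')(Mul(-1, 503)), -1)) = Mul(33049, Pow(Mul(2, Mul(-1, 503), Add(-799, Mul(-1, 503))), -1)) = Mul(33049, Pow(Mul(2, -503, Add(-799, -503)), -1)) = Mul(33049, Pow(Mul(2, -503, -1302), -1)) = Mul(33049, Pow(1309812, -1)) = Mul(33049, Rational(1, 1309812)) = Rational(33049, 1309812)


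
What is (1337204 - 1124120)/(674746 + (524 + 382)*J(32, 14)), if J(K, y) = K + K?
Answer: 106542/366365 ≈ 0.29081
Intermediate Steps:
J(K, y) = 2*K
(1337204 - 1124120)/(674746 + (524 + 382)*J(32, 14)) = (1337204 - 1124120)/(674746 + (524 + 382)*(2*32)) = 213084/(674746 + 906*64) = 213084/(674746 + 57984) = 213084/732730 = 213084*(1/732730) = 106542/366365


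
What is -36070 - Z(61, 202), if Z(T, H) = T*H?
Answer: -48392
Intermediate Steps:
Z(T, H) = H*T
-36070 - Z(61, 202) = -36070 - 202*61 = -36070 - 1*12322 = -36070 - 12322 = -48392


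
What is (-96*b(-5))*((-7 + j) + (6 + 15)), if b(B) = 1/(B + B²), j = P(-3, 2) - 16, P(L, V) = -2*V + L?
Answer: 216/5 ≈ 43.200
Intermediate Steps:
P(L, V) = L - 2*V
j = -23 (j = (-3 - 2*2) - 16 = (-3 - 4) - 16 = -7 - 16 = -23)
(-96*b(-5))*((-7 + j) + (6 + 15)) = (-96/((-5)*(1 - 5)))*((-7 - 23) + (6 + 15)) = (-(-96)/(5*(-4)))*(-30 + 21) = -(-96)*(-1)/(5*4)*(-9) = -96*1/20*(-9) = -24/5*(-9) = 216/5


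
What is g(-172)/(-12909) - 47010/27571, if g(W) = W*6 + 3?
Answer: -192827177/118638013 ≈ -1.6253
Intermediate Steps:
g(W) = 3 + 6*W (g(W) = 6*W + 3 = 3 + 6*W)
g(-172)/(-12909) - 47010/27571 = (3 + 6*(-172))/(-12909) - 47010/27571 = (3 - 1032)*(-1/12909) - 47010*1/27571 = -1029*(-1/12909) - 47010/27571 = 343/4303 - 47010/27571 = -192827177/118638013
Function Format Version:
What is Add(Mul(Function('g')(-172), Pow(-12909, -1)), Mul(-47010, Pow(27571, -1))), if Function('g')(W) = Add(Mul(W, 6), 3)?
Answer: Rational(-192827177, 118638013) ≈ -1.6253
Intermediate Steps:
Function('g')(W) = Add(3, Mul(6, W)) (Function('g')(W) = Add(Mul(6, W), 3) = Add(3, Mul(6, W)))
Add(Mul(Function('g')(-172), Pow(-12909, -1)), Mul(-47010, Pow(27571, -1))) = Add(Mul(Add(3, Mul(6, -172)), Pow(-12909, -1)), Mul(-47010, Pow(27571, -1))) = Add(Mul(Add(3, -1032), Rational(-1, 12909)), Mul(-47010, Rational(1, 27571))) = Add(Mul(-1029, Rational(-1, 12909)), Rational(-47010, 27571)) = Add(Rational(343, 4303), Rational(-47010, 27571)) = Rational(-192827177, 118638013)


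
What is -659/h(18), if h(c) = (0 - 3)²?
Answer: -659/9 ≈ -73.222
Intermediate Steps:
h(c) = 9 (h(c) = (-3)² = 9)
-659/h(18) = -659/9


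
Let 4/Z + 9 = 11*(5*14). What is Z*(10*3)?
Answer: 120/761 ≈ 0.15769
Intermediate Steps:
Z = 4/761 (Z = 4/(-9 + 11*(5*14)) = 4/(-9 + 11*70) = 4/(-9 + 770) = 4/761 ≈ 0.0052562)
Z*(10*3) = 4*(10*3)/761 = (4/761)*30 = 120/761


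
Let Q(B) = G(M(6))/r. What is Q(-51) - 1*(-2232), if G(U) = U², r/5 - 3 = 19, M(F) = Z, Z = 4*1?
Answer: 122768/55 ≈ 2232.1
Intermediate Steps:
Z = 4
M(F) = 4
r = 110 (r = 15 + 5*19 = 15 + 95 = 110)
Q(B) = 8/55 (Q(B) = 4²/110 = 16*(1/110) = 8/55)
Q(-51) - 1*(-2232) = 8/55 - 1*(-2232) = 8/55 + 2232 = 122768/55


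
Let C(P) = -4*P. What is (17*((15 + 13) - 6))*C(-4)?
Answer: 5984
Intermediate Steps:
(17*((15 + 13) - 6))*C(-4) = (17*((15 + 13) - 6))*(-4*(-4)) = (17*(28 - 6))*16 = (17*22)*16 = 374*16 = 5984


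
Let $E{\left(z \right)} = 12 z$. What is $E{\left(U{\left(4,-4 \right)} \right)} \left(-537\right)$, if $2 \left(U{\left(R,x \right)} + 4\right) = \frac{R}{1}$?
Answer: $12888$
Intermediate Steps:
$U{\left(R,x \right)} = -4 + \frac{R}{2}$ ($U{\left(R,x \right)} = -4 + \frac{R 1^{-1}}{2} = -4 + \frac{R 1}{2} = -4 + \frac{R}{2}$)
$E{\left(U{\left(4,-4 \right)} \right)} \left(-537\right) = 12 \left(-4 + \frac{1}{2} \cdot 4\right) \left(-537\right) = 12 \left(-4 + 2\right) \left(-537\right) = 12 \left(-2\right) \left(-537\right) = \left(-24\right) \left(-537\right) = 12888$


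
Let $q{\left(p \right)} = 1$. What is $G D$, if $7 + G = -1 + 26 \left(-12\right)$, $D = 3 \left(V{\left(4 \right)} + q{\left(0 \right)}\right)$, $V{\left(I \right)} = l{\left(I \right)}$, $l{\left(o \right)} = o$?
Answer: $-4800$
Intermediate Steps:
$V{\left(I \right)} = I$
$D = 15$ ($D = 3 \left(4 + 1\right) = 3 \cdot 5 = 15$)
$G = -320$ ($G = -7 + \left(-1 + 26 \left(-12\right)\right) = -7 - 313 = -320$)
$G D = \left(-320\right) 15 = -4800$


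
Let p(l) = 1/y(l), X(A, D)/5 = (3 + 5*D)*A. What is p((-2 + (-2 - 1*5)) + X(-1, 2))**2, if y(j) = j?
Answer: 1/5476 ≈ 0.00018262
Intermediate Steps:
X(A, D) = 5*A*(3 + 5*D) (X(A, D) = 5*((3 + 5*D)*A) = 5*(A*(3 + 5*D)) = 5*A*(3 + 5*D))
p(l) = 1/l
p((-2 + (-2 - 1*5)) + X(-1, 2))**2 = (1/((-2 + (-2 - 1*5)) + 5*(-1)*(3 + 5*2)))**2 = (1/((-2 + (-2 - 5)) + 5*(-1)*(3 + 10)))**2 = (1/((-2 - 7) + 5*(-1)*13))**2 = (1/(-9 - 65))**2 = (1/(-74))**2 = (-1/74)**2 = 1/5476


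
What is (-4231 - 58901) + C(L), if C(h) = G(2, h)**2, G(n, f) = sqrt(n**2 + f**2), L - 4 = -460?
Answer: 144808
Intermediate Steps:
L = -456 (L = 4 - 460 = -456)
G(n, f) = sqrt(f**2 + n**2)
C(h) = 4 + h**2 (C(h) = (sqrt(h**2 + 2**2))**2 = (sqrt(h**2 + 4))**2 = (sqrt(4 + h**2))**2 = 4 + h**2)
(-4231 - 58901) + C(L) = (-4231 - 58901) + (4 + (-456)**2) = -63132 + (4 + 207936) = -63132 + 207940 = 144808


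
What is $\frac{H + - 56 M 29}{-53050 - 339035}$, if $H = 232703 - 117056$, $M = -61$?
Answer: $- \frac{214711}{392085} \approx -0.54761$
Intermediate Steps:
$H = 115647$
$\frac{H + - 56 M 29}{-53050 - 339035} = \frac{115647 + \left(-56\right) \left(-61\right) 29}{-53050 - 339035} = \frac{115647 + 3416 \cdot 29}{-392085} = \left(115647 + 99064\right) \left(- \frac{1}{392085}\right) = 214711 \left(- \frac{1}{392085}\right) = - \frac{214711}{392085}$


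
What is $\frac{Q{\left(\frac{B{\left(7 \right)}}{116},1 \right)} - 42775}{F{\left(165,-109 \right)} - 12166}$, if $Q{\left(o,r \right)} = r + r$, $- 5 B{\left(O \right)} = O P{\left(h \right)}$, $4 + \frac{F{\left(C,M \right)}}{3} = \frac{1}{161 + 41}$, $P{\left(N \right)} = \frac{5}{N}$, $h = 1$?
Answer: $\frac{8640146}{2459953} \approx 3.5123$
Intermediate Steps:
$F{\left(C,M \right)} = - \frac{2421}{202}$ ($F{\left(C,M \right)} = -12 + \frac{3}{161 + 41} = -12 + \frac{3}{202} = - \frac{2421}{202}$)
$B{\left(O \right)} = - O$ ($B{\left(O \right)} = - \frac{O \frac{5}{1}}{5} = - \frac{O 5 \cdot 1}{5} = - \frac{O 5}{5} = - \frac{5 O}{5} = - O$)
$Q{\left(o,r \right)} = 2 r$
$\frac{Q{\left(\frac{B{\left(7 \right)}}{116},1 \right)} - 42775}{F{\left(165,-109 \right)} - 12166} = \frac{2 \cdot 1 - 42775}{- \frac{2421}{202} - 12166} = \frac{2 - 42775}{- \frac{2459953}{202}} = \left(-42773\right) \left(- \frac{202}{2459953}\right) = \frac{8640146}{2459953}$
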